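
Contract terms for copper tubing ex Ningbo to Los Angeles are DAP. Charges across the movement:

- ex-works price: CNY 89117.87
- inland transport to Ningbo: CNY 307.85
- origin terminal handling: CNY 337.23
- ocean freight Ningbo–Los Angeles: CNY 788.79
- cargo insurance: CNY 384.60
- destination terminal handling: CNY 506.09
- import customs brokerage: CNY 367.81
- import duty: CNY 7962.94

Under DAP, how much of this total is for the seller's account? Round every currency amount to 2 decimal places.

DAP: the seller bears all costs to the named destination except import duty and clearance.
Seller's account: goods 89117.87 + inland to port 307.85 + origin terminal 337.23 + freight 788.79 + insurance 384.60 + destination terminal 506.09 = 91442.43
Buyer's account: brokerage 367.81 + duty 7962.94 = 8330.75

Seller's account: CNY 91442.43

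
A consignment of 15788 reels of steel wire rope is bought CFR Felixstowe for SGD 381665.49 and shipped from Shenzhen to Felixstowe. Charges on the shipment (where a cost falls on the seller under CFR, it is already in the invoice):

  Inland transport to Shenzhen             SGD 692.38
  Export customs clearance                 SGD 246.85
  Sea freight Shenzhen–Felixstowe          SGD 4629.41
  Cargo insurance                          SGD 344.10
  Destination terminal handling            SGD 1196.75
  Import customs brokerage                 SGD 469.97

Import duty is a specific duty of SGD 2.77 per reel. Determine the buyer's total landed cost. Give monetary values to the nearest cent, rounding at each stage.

CFR: the seller pays costs through ocean freight to the destination port, but not insurance.
Already in the invoice (seller's account under CFR): inland to port, export clearance, freight — exclude.
CIF value = CFR price + insurance = 381665.49 + 344.10 = 382009.59
Import duty = 15788 × 2.77 = 43732.76
Buyer bears: insurance 344.10 + destination terminal 1196.75 + brokerage 469.97 + duty 43732.76 = 45743.58
Landed cost = invoice 381665.49 + 45743.58 = 427409.07

Total landed cost: SGD 427409.07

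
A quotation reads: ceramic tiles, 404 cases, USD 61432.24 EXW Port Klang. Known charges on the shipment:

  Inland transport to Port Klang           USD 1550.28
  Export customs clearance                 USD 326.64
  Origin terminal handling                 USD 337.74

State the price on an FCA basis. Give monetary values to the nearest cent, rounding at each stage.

Not relevant to the conversion: origin terminal — on the buyer under both terms; not part of either seller's price.
From EXW to FCA, the seller additionally bears: inland to port, export clearance.
FCA price = 61432.24 + 1550.28 + 326.64 = 63309.16

FCA price: USD 63309.16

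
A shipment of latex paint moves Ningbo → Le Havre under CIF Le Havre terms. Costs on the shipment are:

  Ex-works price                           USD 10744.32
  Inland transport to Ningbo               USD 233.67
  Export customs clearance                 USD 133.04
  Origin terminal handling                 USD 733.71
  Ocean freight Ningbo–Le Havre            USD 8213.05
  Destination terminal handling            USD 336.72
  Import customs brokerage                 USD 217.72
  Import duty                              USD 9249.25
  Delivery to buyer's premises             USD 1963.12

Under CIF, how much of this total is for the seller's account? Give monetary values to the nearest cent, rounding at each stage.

Seller's account: USD 20057.79

CIF: the seller pays costs through ocean freight and marine insurance to the destination port.
Seller's account: goods 10744.32 + inland to port 233.67 + export clearance 133.04 + origin terminal 733.71 + freight 8213.05 = 20057.79
Buyer's account: destination terminal 336.72 + brokerage 217.72 + duty 9249.25 + delivery 1963.12 = 11766.81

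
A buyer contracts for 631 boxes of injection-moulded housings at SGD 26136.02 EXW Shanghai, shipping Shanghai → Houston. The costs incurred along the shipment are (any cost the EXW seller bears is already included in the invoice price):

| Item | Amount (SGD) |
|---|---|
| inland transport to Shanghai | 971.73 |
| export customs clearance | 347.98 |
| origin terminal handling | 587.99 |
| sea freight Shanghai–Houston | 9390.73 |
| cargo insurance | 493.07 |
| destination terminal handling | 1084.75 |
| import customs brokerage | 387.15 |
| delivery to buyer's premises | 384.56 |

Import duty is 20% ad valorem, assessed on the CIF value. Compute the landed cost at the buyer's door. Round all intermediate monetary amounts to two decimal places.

EXW: the seller makes goods available at their premises; the buyer bears all onward costs.
CIF value = EXW price + inland to port + export clearance + origin terminal + freight + insurance = 26136.02 + 971.73 + 347.98 + 587.99 + 9390.73 + 493.07 = 37927.52
Import duty = 37927.52 × 20% = 7585.50
Buyer bears: inland to port 971.73 + export clearance 347.98 + origin terminal 587.99 + freight 9390.73 + insurance 493.07 + destination terminal 1084.75 + brokerage 387.15 + delivery 384.56 + duty 7585.50 = 21233.46
Landed cost = invoice 26136.02 + 21233.46 = 47369.48

Total landed cost: SGD 47369.48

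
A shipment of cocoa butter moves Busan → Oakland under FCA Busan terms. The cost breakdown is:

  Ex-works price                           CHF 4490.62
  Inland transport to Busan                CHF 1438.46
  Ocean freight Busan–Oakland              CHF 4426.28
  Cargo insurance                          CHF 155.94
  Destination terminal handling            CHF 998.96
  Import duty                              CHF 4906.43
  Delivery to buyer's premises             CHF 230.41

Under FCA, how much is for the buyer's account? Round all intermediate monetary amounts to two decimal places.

Buyer's account: CHF 10718.02

FCA: the seller delivers export-cleared goods to the carrier; the buyer bears costs from that point.
Seller's account: goods 4490.62 + inland to port 1438.46 = 5929.08
Buyer's account: freight 4426.28 + insurance 155.94 + destination terminal 998.96 + duty 4906.43 + delivery 230.41 = 10718.02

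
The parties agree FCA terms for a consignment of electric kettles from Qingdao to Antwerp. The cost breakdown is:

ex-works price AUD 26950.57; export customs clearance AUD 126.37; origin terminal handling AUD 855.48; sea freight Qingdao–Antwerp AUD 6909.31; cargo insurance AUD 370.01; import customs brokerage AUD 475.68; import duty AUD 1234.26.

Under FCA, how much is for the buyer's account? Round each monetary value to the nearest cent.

FCA: the seller delivers export-cleared goods to the carrier; the buyer bears costs from that point.
Seller's account: goods 26950.57 + export clearance 126.37 = 27076.94
Buyer's account: origin terminal 855.48 + freight 6909.31 + insurance 370.01 + brokerage 475.68 + duty 1234.26 = 9844.74

Buyer's account: AUD 9844.74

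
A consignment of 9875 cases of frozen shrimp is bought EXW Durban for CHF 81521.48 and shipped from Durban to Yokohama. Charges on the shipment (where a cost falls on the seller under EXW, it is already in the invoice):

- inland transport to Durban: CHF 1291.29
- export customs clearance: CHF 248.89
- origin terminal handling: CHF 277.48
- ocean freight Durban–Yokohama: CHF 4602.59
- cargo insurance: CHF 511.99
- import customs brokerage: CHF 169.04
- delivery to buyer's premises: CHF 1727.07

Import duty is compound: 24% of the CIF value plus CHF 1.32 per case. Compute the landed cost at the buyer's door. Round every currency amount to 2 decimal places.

Total landed cost: CHF 124613.72

EXW: the seller makes goods available at their premises; the buyer bears all onward costs.
CIF value = EXW price + inland to port + export clearance + origin terminal + freight + insurance = 81521.48 + 1291.29 + 248.89 + 277.48 + 4602.59 + 511.99 = 88453.72
Ad valorem component: 88453.72 × 24% = 21228.89
Specific component: 9875 × 1.32 = 13035.00
Import duty = 21228.89 + 13035.00 = 34263.89
Buyer bears: inland to port 1291.29 + export clearance 248.89 + origin terminal 277.48 + freight 4602.59 + insurance 511.99 + brokerage 169.04 + delivery 1727.07 + duty 34263.89 = 43092.24
Landed cost = invoice 81521.48 + 43092.24 = 124613.72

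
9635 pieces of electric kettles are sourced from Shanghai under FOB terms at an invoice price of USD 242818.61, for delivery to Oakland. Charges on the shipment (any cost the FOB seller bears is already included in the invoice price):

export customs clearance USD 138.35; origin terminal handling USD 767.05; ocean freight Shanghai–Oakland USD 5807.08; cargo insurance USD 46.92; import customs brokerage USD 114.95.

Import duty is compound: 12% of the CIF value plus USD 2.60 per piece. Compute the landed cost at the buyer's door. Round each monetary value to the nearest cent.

Total landed cost: USD 303679.27

FOB: the seller bears costs until goods are on board at the origin port; the buyer bears freight, insurance and all costs thereafter.
Already in the invoice (seller's account under FOB): export clearance, origin terminal — exclude.
CIF value = FOB price + freight + insurance = 242818.61 + 5807.08 + 46.92 = 248672.61
Ad valorem component: 248672.61 × 12% = 29840.71
Specific component: 9635 × 2.60 = 25051.00
Import duty = 29840.71 + 25051.00 = 54891.71
Buyer bears: freight 5807.08 + insurance 46.92 + brokerage 114.95 + duty 54891.71 = 60860.66
Landed cost = invoice 242818.61 + 60860.66 = 303679.27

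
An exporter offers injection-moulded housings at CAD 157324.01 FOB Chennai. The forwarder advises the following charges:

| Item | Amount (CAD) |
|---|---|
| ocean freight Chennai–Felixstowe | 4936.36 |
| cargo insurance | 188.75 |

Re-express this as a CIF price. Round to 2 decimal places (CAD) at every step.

CIF price: CAD 162449.12

From FOB to CIF, the seller additionally bears: freight, insurance.
CIF price = 157324.01 + 4936.36 + 188.75 = 162449.12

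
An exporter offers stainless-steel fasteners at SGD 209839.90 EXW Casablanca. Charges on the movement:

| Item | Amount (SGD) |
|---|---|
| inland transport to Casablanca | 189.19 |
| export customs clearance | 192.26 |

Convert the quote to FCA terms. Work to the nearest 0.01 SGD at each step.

FCA price: SGD 210221.35

From EXW to FCA, the seller additionally bears: inland to port, export clearance.
FCA price = 209839.90 + 189.19 + 192.26 = 210221.35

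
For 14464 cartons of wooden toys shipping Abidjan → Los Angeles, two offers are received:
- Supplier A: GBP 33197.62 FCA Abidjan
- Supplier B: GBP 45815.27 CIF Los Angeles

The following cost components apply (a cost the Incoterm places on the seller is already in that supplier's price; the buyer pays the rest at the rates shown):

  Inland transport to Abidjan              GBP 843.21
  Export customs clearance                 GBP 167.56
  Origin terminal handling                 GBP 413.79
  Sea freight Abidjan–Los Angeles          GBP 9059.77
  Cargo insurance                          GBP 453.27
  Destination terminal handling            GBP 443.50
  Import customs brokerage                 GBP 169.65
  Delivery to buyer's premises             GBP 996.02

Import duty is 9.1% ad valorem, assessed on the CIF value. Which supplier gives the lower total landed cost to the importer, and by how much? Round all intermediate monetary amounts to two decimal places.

Supplier A (FCA):
CIF value = FCA price + origin terminal + freight + insurance = 33197.62 + 413.79 + 9059.77 + 453.27 = 43124.45
Import duty = 43124.45 × 9.1% = 3924.32
Buyer bears (A): 413.79 + 9059.77 + 453.27 + 443.50 + 169.65 + 996.02 = 11536.00
Landed cost (A) = invoice 33197.62 + 11536.00 + duty 3924.32 = 48657.94
Supplier B (CIF):
The CIF price already equals the CIF value: 45815.27
Import duty = 45815.27 × 9.1% = 4169.19
Buyer bears (B): 443.50 + 169.65 + 996.02 = 1609.17
Landed cost (B) = invoice 45815.27 + 1609.17 + duty 4169.19 = 51593.63
Difference = |48657.94 − 51593.63| = 2935.69

Supplier A is cheaper by GBP 2935.69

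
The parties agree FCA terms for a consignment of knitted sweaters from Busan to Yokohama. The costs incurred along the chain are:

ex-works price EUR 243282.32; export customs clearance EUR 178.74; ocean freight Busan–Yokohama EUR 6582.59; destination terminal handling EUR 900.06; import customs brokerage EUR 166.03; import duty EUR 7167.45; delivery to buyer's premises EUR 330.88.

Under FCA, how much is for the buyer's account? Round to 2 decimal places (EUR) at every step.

Buyer's account: EUR 15147.01

FCA: the seller delivers export-cleared goods to the carrier; the buyer bears costs from that point.
Seller's account: goods 243282.32 + export clearance 178.74 = 243461.06
Buyer's account: freight 6582.59 + destination terminal 900.06 + brokerage 166.03 + duty 7167.45 + delivery 330.88 = 15147.01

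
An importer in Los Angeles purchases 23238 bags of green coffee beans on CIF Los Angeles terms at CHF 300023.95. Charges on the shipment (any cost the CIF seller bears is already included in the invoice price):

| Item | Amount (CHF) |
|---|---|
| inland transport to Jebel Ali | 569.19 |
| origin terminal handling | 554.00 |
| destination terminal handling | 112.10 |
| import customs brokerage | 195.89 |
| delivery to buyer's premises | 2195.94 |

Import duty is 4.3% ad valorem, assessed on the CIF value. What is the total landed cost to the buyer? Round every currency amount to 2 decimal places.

CIF: the seller pays costs through ocean freight and marine insurance to the destination port.
Already in the invoice (seller's account under CIF): inland to port, origin terminal — exclude.
The CIF price already equals the CIF value: 300023.95
Import duty = 300023.95 × 4.3% = 12901.03
Buyer bears: destination terminal 112.10 + brokerage 195.89 + delivery 2195.94 + duty 12901.03 = 15404.96
Landed cost = invoice 300023.95 + 15404.96 = 315428.91

Total landed cost: CHF 315428.91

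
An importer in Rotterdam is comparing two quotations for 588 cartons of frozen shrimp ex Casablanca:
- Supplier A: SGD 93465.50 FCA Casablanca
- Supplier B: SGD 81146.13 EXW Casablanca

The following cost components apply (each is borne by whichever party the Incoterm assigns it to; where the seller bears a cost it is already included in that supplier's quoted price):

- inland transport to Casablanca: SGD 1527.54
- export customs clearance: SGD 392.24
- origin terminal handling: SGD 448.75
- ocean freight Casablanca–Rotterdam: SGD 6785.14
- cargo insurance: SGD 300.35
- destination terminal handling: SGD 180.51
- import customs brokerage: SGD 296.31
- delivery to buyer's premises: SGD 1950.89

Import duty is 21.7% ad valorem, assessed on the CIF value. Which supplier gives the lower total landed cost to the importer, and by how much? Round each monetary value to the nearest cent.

Supplier A (FCA):
CIF value = FCA price + origin terminal + freight + insurance = 93465.50 + 448.75 + 6785.14 + 300.35 = 100999.74
Import duty = 100999.74 × 21.7% = 21916.94
Buyer bears (A): 448.75 + 6785.14 + 300.35 + 180.51 + 296.31 + 1950.89 = 9961.95
Landed cost (A) = invoice 93465.50 + 9961.95 + duty 21916.94 = 125344.39
Supplier B (EXW):
CIF value = EXW price + inland to port + export clearance + origin terminal + freight + insurance = 81146.13 + 1527.54 + 392.24 + 448.75 + 6785.14 + 300.35 = 90600.15
Import duty = 90600.15 × 21.7% = 19660.23
Buyer bears (B): 1527.54 + 392.24 + 448.75 + 6785.14 + 300.35 + 180.51 + 296.31 + 1950.89 = 11881.73
Landed cost (B) = invoice 81146.13 + 11881.73 + duty 19660.23 = 112688.09
Difference = |125344.39 − 112688.09| = 12656.30

Supplier B is cheaper by SGD 12656.30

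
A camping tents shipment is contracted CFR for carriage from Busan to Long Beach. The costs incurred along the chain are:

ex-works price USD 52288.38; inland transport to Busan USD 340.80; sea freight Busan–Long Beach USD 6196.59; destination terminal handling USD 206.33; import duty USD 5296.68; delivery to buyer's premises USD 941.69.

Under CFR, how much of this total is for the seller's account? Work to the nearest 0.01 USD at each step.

Seller's account: USD 58825.77

CFR: the seller pays costs through ocean freight to the destination port, but not insurance.
Seller's account: goods 52288.38 + inland to port 340.80 + freight 6196.59 = 58825.77
Buyer's account: destination terminal 206.33 + duty 5296.68 + delivery 941.69 = 6444.70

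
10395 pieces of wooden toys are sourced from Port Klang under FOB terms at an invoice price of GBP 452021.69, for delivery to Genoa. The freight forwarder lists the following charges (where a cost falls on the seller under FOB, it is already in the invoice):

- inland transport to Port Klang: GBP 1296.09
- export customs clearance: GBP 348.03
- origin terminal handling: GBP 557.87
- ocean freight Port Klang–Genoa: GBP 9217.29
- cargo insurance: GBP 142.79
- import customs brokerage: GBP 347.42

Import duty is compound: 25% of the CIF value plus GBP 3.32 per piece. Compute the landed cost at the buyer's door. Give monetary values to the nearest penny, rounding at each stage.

Total landed cost: GBP 611586.03

FOB: the seller bears costs until goods are on board at the origin port; the buyer bears freight, insurance and all costs thereafter.
Already in the invoice (seller's account under FOB): inland to port, export clearance, origin terminal — exclude.
CIF value = FOB price + freight + insurance = 452021.69 + 9217.29 + 142.79 = 461381.77
Ad valorem component: 461381.77 × 25% = 115345.44
Specific component: 10395 × 3.32 = 34511.40
Import duty = 115345.44 + 34511.40 = 149856.84
Buyer bears: freight 9217.29 + insurance 142.79 + brokerage 347.42 + duty 149856.84 = 159564.34
Landed cost = invoice 452021.69 + 159564.34 = 611586.03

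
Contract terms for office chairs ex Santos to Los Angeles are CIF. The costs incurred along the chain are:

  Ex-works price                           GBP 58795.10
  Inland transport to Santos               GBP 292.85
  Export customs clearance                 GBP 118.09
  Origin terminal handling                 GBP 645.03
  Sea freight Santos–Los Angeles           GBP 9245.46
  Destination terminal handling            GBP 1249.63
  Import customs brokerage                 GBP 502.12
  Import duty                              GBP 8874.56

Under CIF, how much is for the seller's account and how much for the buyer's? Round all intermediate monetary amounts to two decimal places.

CIF: the seller pays costs through ocean freight and marine insurance to the destination port.
Seller's account: goods 58795.10 + inland to port 292.85 + export clearance 118.09 + origin terminal 645.03 + freight 9245.46 = 69096.53
Buyer's account: destination terminal 1249.63 + brokerage 502.12 + duty 8874.56 = 10626.31

Seller: GBP 69096.53; buyer: GBP 10626.31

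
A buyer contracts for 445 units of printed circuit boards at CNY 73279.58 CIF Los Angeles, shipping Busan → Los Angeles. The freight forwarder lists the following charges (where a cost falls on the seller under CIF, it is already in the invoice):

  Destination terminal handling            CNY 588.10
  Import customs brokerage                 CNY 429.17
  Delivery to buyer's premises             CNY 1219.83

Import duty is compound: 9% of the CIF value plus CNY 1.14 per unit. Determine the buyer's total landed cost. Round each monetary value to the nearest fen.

CIF: the seller pays costs through ocean freight and marine insurance to the destination port.
The CIF price already equals the CIF value: 73279.58
Ad valorem component: 73279.58 × 9% = 6595.16
Specific component: 445 × 1.14 = 507.30
Import duty = 6595.16 + 507.30 = 7102.46
Buyer bears: destination terminal 588.10 + brokerage 429.17 + delivery 1219.83 + duty 7102.46 = 9339.56
Landed cost = invoice 73279.58 + 9339.56 = 82619.14

Total landed cost: CNY 82619.14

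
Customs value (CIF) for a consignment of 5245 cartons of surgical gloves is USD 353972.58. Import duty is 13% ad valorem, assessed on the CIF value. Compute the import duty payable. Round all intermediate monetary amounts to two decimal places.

Import duty: USD 46016.44

Import duty = 353972.58 × 13% = 46016.44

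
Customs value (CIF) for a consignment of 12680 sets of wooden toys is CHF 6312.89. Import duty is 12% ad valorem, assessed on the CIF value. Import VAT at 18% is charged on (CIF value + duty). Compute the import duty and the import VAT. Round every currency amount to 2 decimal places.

Import duty: CHF 757.55; import VAT: CHF 1272.68

Import duty = 6312.89 × 12% = 757.55
VAT base = CIF + duty = 6312.89 + 757.55 = 7070.44
Import VAT = 7070.44 × 18% = 1272.68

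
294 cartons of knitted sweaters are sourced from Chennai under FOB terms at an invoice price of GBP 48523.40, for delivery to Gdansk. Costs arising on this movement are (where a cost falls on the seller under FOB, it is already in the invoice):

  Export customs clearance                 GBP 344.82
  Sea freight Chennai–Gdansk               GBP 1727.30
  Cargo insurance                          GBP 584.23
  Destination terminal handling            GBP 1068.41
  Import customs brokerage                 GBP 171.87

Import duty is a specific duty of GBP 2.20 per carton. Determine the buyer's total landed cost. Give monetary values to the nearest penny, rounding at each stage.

Total landed cost: GBP 52722.01

FOB: the seller bears costs until goods are on board at the origin port; the buyer bears freight, insurance and all costs thereafter.
Already in the invoice (seller's account under FOB): export clearance — exclude.
CIF value = FOB price + freight + insurance = 48523.40 + 1727.30 + 584.23 = 50834.93
Import duty = 294 × 2.20 = 646.80
Buyer bears: freight 1727.30 + insurance 584.23 + destination terminal 1068.41 + brokerage 171.87 + duty 646.80 = 4198.61
Landed cost = invoice 48523.40 + 4198.61 = 52722.01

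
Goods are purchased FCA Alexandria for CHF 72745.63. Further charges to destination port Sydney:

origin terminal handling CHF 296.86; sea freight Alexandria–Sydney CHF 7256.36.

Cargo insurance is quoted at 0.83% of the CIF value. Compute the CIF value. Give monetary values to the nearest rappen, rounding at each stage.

Let C be the CIF value. C = FCA price + pre-shipment costs + freight + 0.83% × C
C − 0.83% × C = 72745.63 + 296.86 + 7256.36
0.9917 × C = 80298.85
C = 80298.85 / 0.9917 = 80970.91
Insurance premium = 0.83% × 80970.91 = 672.06

CIF value: CHF 80970.91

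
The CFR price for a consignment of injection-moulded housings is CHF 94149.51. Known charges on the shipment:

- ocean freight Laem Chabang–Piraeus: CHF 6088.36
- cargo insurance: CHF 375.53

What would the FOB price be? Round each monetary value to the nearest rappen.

Not relevant to the conversion: insurance — on the buyer under both terms; not part of either seller's price.
From CFR to FOB, the seller no longer bears: freight.
FOB price = 94149.51 − 6088.36 = 88061.15

FOB price: CHF 88061.15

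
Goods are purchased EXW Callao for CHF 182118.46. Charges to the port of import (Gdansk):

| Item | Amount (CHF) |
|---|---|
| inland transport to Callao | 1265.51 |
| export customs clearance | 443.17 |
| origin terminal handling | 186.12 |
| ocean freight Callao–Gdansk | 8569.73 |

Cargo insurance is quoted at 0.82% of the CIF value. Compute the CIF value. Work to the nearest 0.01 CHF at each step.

Let C be the CIF value. C = EXW price + pre-shipment costs + freight + 0.82% × C
C − 0.82% × C = 182118.46 + 1265.51 + 443.17 + 186.12 + 8569.73
0.9918 × C = 192582.99
C = 192582.99 / 0.9918 = 194175.23
Insurance premium = 0.82% × 194175.23 = 1592.24

CIF value: CHF 194175.23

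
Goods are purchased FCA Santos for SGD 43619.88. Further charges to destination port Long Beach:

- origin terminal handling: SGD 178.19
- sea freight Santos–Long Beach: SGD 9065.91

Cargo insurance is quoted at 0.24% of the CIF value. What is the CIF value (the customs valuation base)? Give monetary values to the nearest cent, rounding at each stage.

CIF value: SGD 52991.16

Let C be the CIF value. C = FCA price + pre-shipment costs + freight + 0.24% × C
C − 0.24% × C = 43619.88 + 178.19 + 9065.91
0.9976 × C = 52863.98
C = 52863.98 / 0.9976 = 52991.16
Insurance premium = 0.24% × 52991.16 = 127.18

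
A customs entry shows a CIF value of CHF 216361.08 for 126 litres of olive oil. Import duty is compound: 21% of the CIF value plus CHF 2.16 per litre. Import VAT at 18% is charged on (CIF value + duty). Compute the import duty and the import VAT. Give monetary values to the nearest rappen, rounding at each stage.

Import duty: CHF 45707.99; import VAT: CHF 47172.43

Ad valorem component: 216361.08 × 21% = 45435.83
Specific component: 126 × 2.16 = 272.16
Import duty = 45435.83 + 272.16 = 45707.99
VAT base = CIF + duty = 216361.08 + 45707.99 = 262069.07
Import VAT = 262069.07 × 18% = 47172.43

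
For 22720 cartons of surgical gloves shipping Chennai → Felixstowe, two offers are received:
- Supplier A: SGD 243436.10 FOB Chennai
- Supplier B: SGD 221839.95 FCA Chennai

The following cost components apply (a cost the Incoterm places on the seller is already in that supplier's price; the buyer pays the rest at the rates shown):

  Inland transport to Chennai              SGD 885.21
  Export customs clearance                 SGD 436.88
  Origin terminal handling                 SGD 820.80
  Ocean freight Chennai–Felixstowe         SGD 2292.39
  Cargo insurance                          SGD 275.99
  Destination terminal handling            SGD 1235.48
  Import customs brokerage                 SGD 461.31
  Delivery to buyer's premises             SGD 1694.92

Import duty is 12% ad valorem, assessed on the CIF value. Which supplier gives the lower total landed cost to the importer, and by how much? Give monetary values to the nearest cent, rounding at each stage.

Supplier B is cheaper by SGD 23268.39

Supplier A (FOB):
CIF value = FOB price + freight + insurance = 243436.10 + 2292.39 + 275.99 = 246004.48
Import duty = 246004.48 × 12% = 29520.54
Buyer bears (A): 2292.39 + 275.99 + 1235.48 + 461.31 + 1694.92 = 5960.09
Landed cost (A) = invoice 243436.10 + 5960.09 + duty 29520.54 = 278916.73
Supplier B (FCA):
CIF value = FCA price + origin terminal + freight + insurance = 221839.95 + 820.80 + 2292.39 + 275.99 = 225229.13
Import duty = 225229.13 × 12% = 27027.50
Buyer bears (B): 820.80 + 2292.39 + 275.99 + 1235.48 + 461.31 + 1694.92 = 6780.89
Landed cost (B) = invoice 221839.95 + 6780.89 + duty 27027.50 = 255648.34
Difference = |278916.73 − 255648.34| = 23268.39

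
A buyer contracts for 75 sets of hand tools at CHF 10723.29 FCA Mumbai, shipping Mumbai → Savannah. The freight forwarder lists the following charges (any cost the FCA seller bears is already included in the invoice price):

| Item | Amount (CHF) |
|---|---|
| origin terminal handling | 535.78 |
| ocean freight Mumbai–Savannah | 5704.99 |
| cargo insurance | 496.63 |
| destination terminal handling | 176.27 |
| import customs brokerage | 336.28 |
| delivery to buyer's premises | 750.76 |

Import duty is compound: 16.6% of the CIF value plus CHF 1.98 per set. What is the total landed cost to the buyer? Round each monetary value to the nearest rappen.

FCA: the seller delivers export-cleared goods to the carrier; the buyer bears costs from that point.
CIF value = FCA price + origin terminal + freight + insurance = 10723.29 + 535.78 + 5704.99 + 496.63 = 17460.69
Ad valorem component: 17460.69 × 16.6% = 2898.47
Specific component: 75 × 1.98 = 148.50
Import duty = 2898.47 + 148.50 = 3046.97
Buyer bears: origin terminal 535.78 + freight 5704.99 + insurance 496.63 + destination terminal 176.27 + brokerage 336.28 + delivery 750.76 + duty 3046.97 = 11047.68
Landed cost = invoice 10723.29 + 11047.68 = 21770.97

Total landed cost: CHF 21770.97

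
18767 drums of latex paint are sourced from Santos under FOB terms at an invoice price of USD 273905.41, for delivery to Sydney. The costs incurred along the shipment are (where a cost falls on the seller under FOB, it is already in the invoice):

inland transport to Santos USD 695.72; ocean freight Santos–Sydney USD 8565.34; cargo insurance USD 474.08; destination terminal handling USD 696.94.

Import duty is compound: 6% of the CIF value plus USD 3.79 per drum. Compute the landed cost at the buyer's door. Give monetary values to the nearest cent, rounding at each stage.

FOB: the seller bears costs until goods are on board at the origin port; the buyer bears freight, insurance and all costs thereafter.
Already in the invoice (seller's account under FOB): inland to port — exclude.
CIF value = FOB price + freight + insurance = 273905.41 + 8565.34 + 474.08 = 282944.83
Ad valorem component: 282944.83 × 6% = 16976.69
Specific component: 18767 × 3.79 = 71126.93
Import duty = 16976.69 + 71126.93 = 88103.62
Buyer bears: freight 8565.34 + insurance 474.08 + destination terminal 696.94 + duty 88103.62 = 97839.98
Landed cost = invoice 273905.41 + 97839.98 = 371745.39

Total landed cost: USD 371745.39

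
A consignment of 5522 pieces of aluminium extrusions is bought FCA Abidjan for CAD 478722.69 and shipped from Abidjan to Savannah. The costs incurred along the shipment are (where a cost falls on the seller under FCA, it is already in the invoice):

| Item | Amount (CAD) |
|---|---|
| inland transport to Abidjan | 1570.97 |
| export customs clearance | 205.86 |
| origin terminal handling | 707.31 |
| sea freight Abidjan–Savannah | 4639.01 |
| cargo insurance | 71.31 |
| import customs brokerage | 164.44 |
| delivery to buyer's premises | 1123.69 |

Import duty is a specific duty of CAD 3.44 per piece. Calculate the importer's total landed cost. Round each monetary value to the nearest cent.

FCA: the seller delivers export-cleared goods to the carrier; the buyer bears costs from that point.
Already in the invoice (seller's account under FCA): inland to port, export clearance — exclude.
CIF value = FCA price + origin terminal + freight + insurance = 478722.69 + 707.31 + 4639.01 + 71.31 = 484140.32
Import duty = 5522 × 3.44 = 18995.68
Buyer bears: origin terminal 707.31 + freight 4639.01 + insurance 71.31 + brokerage 164.44 + delivery 1123.69 + duty 18995.68 = 25701.44
Landed cost = invoice 478722.69 + 25701.44 = 504424.13

Total landed cost: CAD 504424.13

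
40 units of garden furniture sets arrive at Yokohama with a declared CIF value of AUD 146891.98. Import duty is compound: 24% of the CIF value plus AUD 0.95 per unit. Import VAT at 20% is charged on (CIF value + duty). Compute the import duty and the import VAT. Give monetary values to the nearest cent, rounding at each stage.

Import duty: AUD 35292.08; import VAT: AUD 36436.81

Ad valorem component: 146891.98 × 24% = 35254.08
Specific component: 40 × 0.95 = 38.00
Import duty = 35254.08 + 38.00 = 35292.08
VAT base = CIF + duty = 146891.98 + 35292.08 = 182184.06
Import VAT = 182184.06 × 20% = 36436.81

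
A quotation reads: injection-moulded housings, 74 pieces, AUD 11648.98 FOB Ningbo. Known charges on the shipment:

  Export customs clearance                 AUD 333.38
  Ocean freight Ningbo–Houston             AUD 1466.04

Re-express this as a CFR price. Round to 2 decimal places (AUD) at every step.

Not relevant to the conversion: export clearance — on the seller under both FOB and CFR; already in the FOB price and stays in the CFR price.
From FOB to CFR, the seller additionally bears: freight.
CFR price = 11648.98 + 1466.04 = 13115.02

CFR price: AUD 13115.02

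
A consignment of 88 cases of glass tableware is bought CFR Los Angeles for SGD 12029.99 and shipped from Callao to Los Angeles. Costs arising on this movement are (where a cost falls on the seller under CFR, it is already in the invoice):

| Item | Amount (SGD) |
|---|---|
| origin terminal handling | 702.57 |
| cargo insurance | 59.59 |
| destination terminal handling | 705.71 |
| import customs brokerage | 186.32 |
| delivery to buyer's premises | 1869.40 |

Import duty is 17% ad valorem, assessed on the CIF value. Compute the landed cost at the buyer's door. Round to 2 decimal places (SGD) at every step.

CFR: the seller pays costs through ocean freight to the destination port, but not insurance.
Already in the invoice (seller's account under CFR): origin terminal — exclude.
CIF value = CFR price + insurance = 12029.99 + 59.59 = 12089.58
Import duty = 12089.58 × 17% = 2055.23
Buyer bears: insurance 59.59 + destination terminal 705.71 + brokerage 186.32 + delivery 1869.40 + duty 2055.23 = 4876.25
Landed cost = invoice 12029.99 + 4876.25 = 16906.24

Total landed cost: SGD 16906.24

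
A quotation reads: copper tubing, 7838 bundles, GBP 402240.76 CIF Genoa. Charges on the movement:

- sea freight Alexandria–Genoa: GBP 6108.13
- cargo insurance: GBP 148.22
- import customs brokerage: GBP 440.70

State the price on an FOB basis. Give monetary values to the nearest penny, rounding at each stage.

FOB price: GBP 395984.41

Not relevant to the conversion: brokerage — on the buyer under both terms; not part of either seller's price.
From CIF to FOB, the seller no longer bears: freight, insurance.
FOB price = 402240.76 − 6108.13 − 148.22 = 395984.41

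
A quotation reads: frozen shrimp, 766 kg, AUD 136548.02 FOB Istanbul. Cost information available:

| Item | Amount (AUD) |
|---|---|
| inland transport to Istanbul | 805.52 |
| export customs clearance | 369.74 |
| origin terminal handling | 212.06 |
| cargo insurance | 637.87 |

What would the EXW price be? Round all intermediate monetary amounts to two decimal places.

EXW price: AUD 135160.70

Not relevant to the conversion: insurance — on the buyer under both terms; not part of either seller's price.
From FOB to EXW, the seller no longer bears: inland to port, export clearance, origin terminal.
EXW price = 136548.02 − 805.52 − 369.74 − 212.06 = 135160.70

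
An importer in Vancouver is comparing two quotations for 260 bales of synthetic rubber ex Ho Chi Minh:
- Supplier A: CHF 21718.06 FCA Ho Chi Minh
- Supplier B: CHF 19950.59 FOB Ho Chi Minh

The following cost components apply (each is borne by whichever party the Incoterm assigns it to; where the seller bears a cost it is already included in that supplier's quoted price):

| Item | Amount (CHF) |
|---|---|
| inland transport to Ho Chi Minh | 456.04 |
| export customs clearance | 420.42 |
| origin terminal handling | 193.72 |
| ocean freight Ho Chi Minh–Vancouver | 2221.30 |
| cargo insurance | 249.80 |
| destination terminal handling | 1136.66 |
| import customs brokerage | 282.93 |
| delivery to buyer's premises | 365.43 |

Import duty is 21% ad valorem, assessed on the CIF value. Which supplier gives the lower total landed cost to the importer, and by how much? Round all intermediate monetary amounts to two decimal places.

Supplier B is cheaper by CHF 2373.04

Supplier A (FCA):
CIF value = FCA price + origin terminal + freight + insurance = 21718.06 + 193.72 + 2221.30 + 249.80 = 24382.88
Import duty = 24382.88 × 21% = 5120.40
Buyer bears (A): 193.72 + 2221.30 + 249.80 + 1136.66 + 282.93 + 365.43 = 4449.84
Landed cost (A) = invoice 21718.06 + 4449.84 + duty 5120.40 = 31288.30
Supplier B (FOB):
CIF value = FOB price + freight + insurance = 19950.59 + 2221.30 + 249.80 = 22421.69
Import duty = 22421.69 × 21% = 4708.55
Buyer bears (B): 2221.30 + 249.80 + 1136.66 + 282.93 + 365.43 = 4256.12
Landed cost (B) = invoice 19950.59 + 4256.12 + duty 4708.55 = 28915.26
Difference = |31288.30 − 28915.26| = 2373.04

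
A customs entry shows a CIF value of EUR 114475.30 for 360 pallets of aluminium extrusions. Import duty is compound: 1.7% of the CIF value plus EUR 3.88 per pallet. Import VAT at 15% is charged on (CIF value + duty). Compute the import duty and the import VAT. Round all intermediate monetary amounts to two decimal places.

Ad valorem component: 114475.30 × 1.7% = 1946.08
Specific component: 360 × 3.88 = 1396.80
Import duty = 1946.08 + 1396.80 = 3342.88
VAT base = CIF + duty = 114475.30 + 3342.88 = 117818.18
Import VAT = 117818.18 × 15% = 17672.73

Import duty: EUR 3342.88; import VAT: EUR 17672.73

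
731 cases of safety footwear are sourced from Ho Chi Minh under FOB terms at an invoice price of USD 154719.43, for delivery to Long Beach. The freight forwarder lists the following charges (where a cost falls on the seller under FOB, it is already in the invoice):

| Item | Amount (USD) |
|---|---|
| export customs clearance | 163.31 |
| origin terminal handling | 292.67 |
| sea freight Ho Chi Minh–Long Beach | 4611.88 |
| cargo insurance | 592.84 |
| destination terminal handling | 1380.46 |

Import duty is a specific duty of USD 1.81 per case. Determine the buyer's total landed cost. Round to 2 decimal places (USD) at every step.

FOB: the seller bears costs until goods are on board at the origin port; the buyer bears freight, insurance and all costs thereafter.
Already in the invoice (seller's account under FOB): export clearance, origin terminal — exclude.
CIF value = FOB price + freight + insurance = 154719.43 + 4611.88 + 592.84 = 159924.15
Import duty = 731 × 1.81 = 1323.11
Buyer bears: freight 4611.88 + insurance 592.84 + destination terminal 1380.46 + duty 1323.11 = 7908.29
Landed cost = invoice 154719.43 + 7908.29 = 162627.72

Total landed cost: USD 162627.72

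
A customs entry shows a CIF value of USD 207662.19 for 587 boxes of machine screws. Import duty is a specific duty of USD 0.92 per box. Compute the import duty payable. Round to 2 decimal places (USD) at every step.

Import duty = 587 × 0.92 = 540.04

Import duty: USD 540.04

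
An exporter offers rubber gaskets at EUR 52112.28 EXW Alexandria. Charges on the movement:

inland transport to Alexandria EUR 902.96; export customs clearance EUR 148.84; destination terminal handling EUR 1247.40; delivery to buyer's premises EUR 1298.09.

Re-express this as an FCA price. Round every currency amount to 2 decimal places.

FCA price: EUR 53164.08

Not relevant to the conversion: destination terminal, delivery — on the buyer under both terms; not part of either seller's price.
From EXW to FCA, the seller additionally bears: inland to port, export clearance.
FCA price = 52112.28 + 902.96 + 148.84 = 53164.08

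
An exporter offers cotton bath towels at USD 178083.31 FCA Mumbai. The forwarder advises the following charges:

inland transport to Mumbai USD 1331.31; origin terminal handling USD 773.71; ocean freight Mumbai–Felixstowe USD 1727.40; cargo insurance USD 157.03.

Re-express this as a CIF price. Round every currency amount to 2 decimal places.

CIF price: USD 180741.45

Not relevant to the conversion: inland to port — on the seller under both FCA and CIF; already in the FCA price and stays in the CIF price.
From FCA to CIF, the seller additionally bears: origin terminal, freight, insurance.
CIF price = 178083.31 + 773.71 + 1727.40 + 157.03 = 180741.45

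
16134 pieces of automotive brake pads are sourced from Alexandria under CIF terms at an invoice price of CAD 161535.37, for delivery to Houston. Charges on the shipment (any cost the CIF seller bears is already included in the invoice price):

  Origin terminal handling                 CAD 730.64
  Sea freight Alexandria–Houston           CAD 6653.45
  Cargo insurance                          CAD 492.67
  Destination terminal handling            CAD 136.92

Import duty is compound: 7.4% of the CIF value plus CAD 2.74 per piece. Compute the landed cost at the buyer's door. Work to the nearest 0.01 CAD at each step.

CIF: the seller pays costs through ocean freight and marine insurance to the destination port.
Already in the invoice (seller's account under CIF): origin terminal, freight, insurance — exclude.
The CIF price already equals the CIF value: 161535.37
Ad valorem component: 161535.37 × 7.4% = 11953.62
Specific component: 16134 × 2.74 = 44207.16
Import duty = 11953.62 + 44207.16 = 56160.78
Buyer bears: destination terminal 136.92 + duty 56160.78 = 56297.70
Landed cost = invoice 161535.37 + 56297.70 = 217833.07

Total landed cost: CAD 217833.07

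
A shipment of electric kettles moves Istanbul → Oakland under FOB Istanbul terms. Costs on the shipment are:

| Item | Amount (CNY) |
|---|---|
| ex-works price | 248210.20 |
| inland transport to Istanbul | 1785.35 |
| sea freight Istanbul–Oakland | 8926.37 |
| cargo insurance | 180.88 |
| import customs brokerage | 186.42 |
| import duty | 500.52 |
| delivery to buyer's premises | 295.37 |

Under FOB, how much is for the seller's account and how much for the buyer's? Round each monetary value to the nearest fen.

FOB: the seller bears costs until goods are on board at the origin port; the buyer bears freight, insurance and all costs thereafter.
Seller's account: goods 248210.20 + inland to port 1785.35 = 249995.55
Buyer's account: freight 8926.37 + insurance 180.88 + brokerage 186.42 + duty 500.52 + delivery 295.37 = 10089.56

Seller: CNY 249995.55; buyer: CNY 10089.56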